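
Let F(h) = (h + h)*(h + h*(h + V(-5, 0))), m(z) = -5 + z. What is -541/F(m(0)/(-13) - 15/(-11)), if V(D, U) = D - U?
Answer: 1581995987/40250000 ≈ 39.304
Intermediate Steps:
F(h) = 2*h*(h + h*(-5 + h)) (F(h) = (h + h)*(h + h*(h + (-5 - 1*0))) = (2*h)*(h + h*(h + (-5 + 0))) = (2*h)*(h + h*(h - 5)) = (2*h)*(h + h*(-5 + h)) = 2*h*(h + h*(-5 + h)))
-541/F(m(0)/(-13) - 15/(-11)) = -541*1/(2*(-4 + ((-5 + 0)/(-13) - 15/(-11)))*((-5 + 0)/(-13) - 15/(-11))²) = -541*1/(2*(-4 + (-5*(-1/13) - 15*(-1/11)))*(-5*(-1/13) - 15*(-1/11))²) = -541*1/(2*(-4 + (5/13 + 15/11))*(5/13 + 15/11)²) = -541*20449/(125000*(-4 + 250/143)) = -541/(2*(62500/20449)*(-322/143)) = -541/(-40250000/2924207) = -541*(-2924207/40250000) = 1581995987/40250000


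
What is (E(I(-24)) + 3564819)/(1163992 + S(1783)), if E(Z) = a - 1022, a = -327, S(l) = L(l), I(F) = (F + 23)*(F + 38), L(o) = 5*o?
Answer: 3563470/1172907 ≈ 3.0382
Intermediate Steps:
I(F) = (23 + F)*(38 + F)
S(l) = 5*l
E(Z) = -1349 (E(Z) = -327 - 1022 = -1349)
(E(I(-24)) + 3564819)/(1163992 + S(1783)) = (-1349 + 3564819)/(1163992 + 5*1783) = 3563470/(1163992 + 8915) = 3563470/1172907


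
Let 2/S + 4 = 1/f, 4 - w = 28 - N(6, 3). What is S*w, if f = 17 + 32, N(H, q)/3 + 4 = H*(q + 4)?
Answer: -588/13 ≈ -45.231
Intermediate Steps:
N(H, q) = -12 + 3*H*(4 + q) (N(H, q) = -12 + 3*(H*(q + 4)) = -12 + 3*(H*(4 + q)) = -12 + 3*H*(4 + q))
f = 49
w = 90 (w = 4 - (28 - (-12 + 12*6 + 3*6*3)) = 4 - (28 - (-12 + 72 + 54)) = 4 - (28 - 1*114) = 4 - (28 - 114) = 4 - 1*(-86) = 4 + 86 = 90)
S = -98/195 (S = 2/(-4 + 1/49) = 2/(-195/49) = 2*(-49/195) = -98/195 ≈ -0.50256)
S*w = -98/195*90 = -588/13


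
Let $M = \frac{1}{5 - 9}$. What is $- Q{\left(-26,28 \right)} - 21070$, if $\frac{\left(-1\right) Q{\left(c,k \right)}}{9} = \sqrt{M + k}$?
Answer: $-21070 + \frac{9 \sqrt{111}}{2} \approx -21023.0$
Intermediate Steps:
$M = - \frac{1}{4}$ ($M = \frac{1}{5 - 9} = \frac{1}{-4} = - \frac{1}{4} \approx -0.25$)
$Q{\left(c,k \right)} = - 9 \sqrt{- \frac{1}{4} + k}$
$- Q{\left(-26,28 \right)} - 21070 = - \frac{\left(-9\right) \sqrt{-1 + 4 \cdot 28}}{2} - 21070 = - \frac{\left(-9\right) \sqrt{-1 + 112}}{2} - 21070 = - \frac{\left(-9\right) \sqrt{111}}{2} - 21070 = \frac{9 \sqrt{111}}{2} - 21070 = -21070 + \frac{9 \sqrt{111}}{2}$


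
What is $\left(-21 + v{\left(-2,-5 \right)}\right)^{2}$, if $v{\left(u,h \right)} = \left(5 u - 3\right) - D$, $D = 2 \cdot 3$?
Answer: $1600$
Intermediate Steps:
$D = 6$
$v{\left(u,h \right)} = -9 + 5 u$ ($v{\left(u,h \right)} = \left(5 u - 3\right) - 6 = \left(-3 + 5 u\right) - 6 = -9 + 5 u$)
$\left(-21 + v{\left(-2,-5 \right)}\right)^{2} = \left(-21 + \left(-9 + 5 \left(-2\right)\right)\right)^{2} = \left(-21 - 19\right)^{2} = \left(-40\right)^{2} = 1600$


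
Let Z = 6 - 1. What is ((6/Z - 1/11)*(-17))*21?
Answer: -21777/55 ≈ -395.95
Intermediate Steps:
Z = 5
((6/Z - 1/11)*(-17))*21 = ((6/5 - 1/11)*(-17))*21 = ((61/55)*(-17))*21 = -1037/55*21 = -21777/55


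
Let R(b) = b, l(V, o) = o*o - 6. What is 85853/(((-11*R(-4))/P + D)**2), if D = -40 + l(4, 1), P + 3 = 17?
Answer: 4206797/85849 ≈ 49.002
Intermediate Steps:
P = 14 (P = -3 + 17 = 14)
l(V, o) = -6 + o**2 (l(V, o) = o**2 - 6 = -6 + o**2)
D = -45 (D = -40 + (-6 + 1**2) = -40 + (-6 + 1) = -40 - 5 = -45)
85853/(((-11*R(-4))/P + D)**2) = 85853/((-11*(-4)/14 - 45)**2) = 85853/((44*(1/14) - 45)**2) = 85853/((22/7 - 45)**2) = 85853/((-293/7)**2) = 85853/(85849/49) = 85853*(49/85849) = 4206797/85849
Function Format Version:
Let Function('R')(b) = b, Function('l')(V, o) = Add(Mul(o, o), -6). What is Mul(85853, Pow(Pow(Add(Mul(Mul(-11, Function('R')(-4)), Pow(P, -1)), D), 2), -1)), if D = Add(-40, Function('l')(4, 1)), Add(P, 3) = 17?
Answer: Rational(4206797, 85849) ≈ 49.002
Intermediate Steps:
P = 14 (P = Add(-3, 17) = 14)
Function('l')(V, o) = Add(-6, Pow(o, 2)) (Function('l')(V, o) = Add(Pow(o, 2), -6) = Add(-6, Pow(o, 2)))
D = -45 (D = Add(-40, Add(-6, Pow(1, 2))) = Add(-40, Add(-6, 1)) = Add(-40, -5) = -45)
Mul(85853, Pow(Pow(Add(Mul(Mul(-11, Function('R')(-4)), Pow(P, -1)), D), 2), -1)) = Mul(85853, Pow(Pow(Add(Mul(Mul(-11, -4), Pow(14, -1)), -45), 2), -1)) = Mul(85853, Pow(Pow(Add(Mul(44, Rational(1, 14)), -45), 2), -1)) = Mul(85853, Pow(Pow(Add(Rational(22, 7), -45), 2), -1)) = Mul(85853, Pow(Pow(Rational(-293, 7), 2), -1)) = Mul(85853, Pow(Rational(85849, 49), -1)) = Mul(85853, Rational(49, 85849)) = Rational(4206797, 85849)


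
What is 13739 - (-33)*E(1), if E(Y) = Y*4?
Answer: 13871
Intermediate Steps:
E(Y) = 4*Y
13739 - (-33)*E(1) = 13739 - (-33)*4*1 = 13739 - (-33)*4 = 13739 - 1*(-132) = 13739 + 132 = 13871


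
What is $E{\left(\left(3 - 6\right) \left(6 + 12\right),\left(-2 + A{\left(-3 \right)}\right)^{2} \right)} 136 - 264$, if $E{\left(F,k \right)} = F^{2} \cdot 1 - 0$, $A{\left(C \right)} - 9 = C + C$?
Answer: $396312$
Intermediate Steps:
$A{\left(C \right)} = 9 + 2 C$ ($A{\left(C \right)} = 9 + \left(C + C\right) = 9 + 2 C$)
$E{\left(F,k \right)} = F^{2}$ ($E{\left(F,k \right)} = F^{2} + 0 = F^{2}$)
$E{\left(\left(3 - 6\right) \left(6 + 12\right),\left(-2 + A{\left(-3 \right)}\right)^{2} \right)} 136 - 264 = \left(\left(3 - 6\right) \left(6 + 12\right)\right)^{2} \cdot 136 - 264 = \left(\left(-3\right) 18\right)^{2} \cdot 136 - 264 = \left(-54\right)^{2} \cdot 136 - 264 = 2916 \cdot 136 - 264 = 396576 - 264 = 396312$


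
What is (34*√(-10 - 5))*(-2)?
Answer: -68*I*√15 ≈ -263.36*I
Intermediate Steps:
(34*√(-10 - 5))*(-2) = (34*√(-15))*(-2) = (34*(I*√15))*(-2) = (34*I*√15)*(-2) = -68*I*√15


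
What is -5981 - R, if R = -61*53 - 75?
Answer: -2673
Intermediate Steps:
R = -3308 (R = -3233 - 75 = -3308)
-5981 - R = -5981 - 1*(-3308) = -5981 + 3308 = -2673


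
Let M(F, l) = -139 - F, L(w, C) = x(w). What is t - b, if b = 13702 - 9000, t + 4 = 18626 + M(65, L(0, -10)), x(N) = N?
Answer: 13716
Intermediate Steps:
L(w, C) = w
t = 18418 (t = -4 + (18626 + (-139 - 1*65)) = -4 + (18626 + (-139 - 65)) = -4 + (18626 - 204) = -4 + 18422 = 18418)
b = 4702
t - b = 18418 - 1*4702 = 18418 - 4702 = 13716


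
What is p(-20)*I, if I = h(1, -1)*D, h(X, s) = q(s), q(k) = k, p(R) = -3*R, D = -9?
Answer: 540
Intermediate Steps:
h(X, s) = s
I = 9 (I = -1*(-9) = 9)
p(-20)*I = -3*(-20)*9 = 60*9 = 540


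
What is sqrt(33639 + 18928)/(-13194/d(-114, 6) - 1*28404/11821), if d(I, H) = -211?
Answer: 2494231*sqrt(52567)/149973030 ≈ 3.8131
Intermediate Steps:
sqrt(33639 + 18928)/(-13194/d(-114, 6) - 1*28404/11821) = sqrt(33639 + 18928)/(-13194/(-211) - 1*28404/11821) = sqrt(52567)/(-13194*(-1/211) - 28404*1/11821) = sqrt(52567)/(13194/211 - 28404/11821) = sqrt(52567)/(149973030/2494231) = sqrt(52567)*(2494231/149973030) = 2494231*sqrt(52567)/149973030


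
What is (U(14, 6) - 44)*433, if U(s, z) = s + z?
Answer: -10392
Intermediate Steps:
(U(14, 6) - 44)*433 = ((14 + 6) - 44)*433 = (20 - 44)*433 = -24*433 = -10392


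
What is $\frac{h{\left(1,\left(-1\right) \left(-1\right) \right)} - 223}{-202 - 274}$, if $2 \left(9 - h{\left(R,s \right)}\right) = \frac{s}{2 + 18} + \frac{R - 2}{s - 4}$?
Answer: $\frac{25703}{57120} \approx 0.44998$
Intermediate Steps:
$h{\left(R,s \right)} = 9 - \frac{s}{40} - \frac{-2 + R}{2 \left(-4 + s\right)}$ ($h{\left(R,s \right)} = 9 - \frac{\frac{s}{2 + 18} + \frac{R - 2}{s - 4}}{2} = 9 - \frac{\frac{s}{20} + \frac{-2 + R}{-4 + s}}{2} = 9 - \left(\frac{s}{40} + \frac{-2 + R}{2 \left(-4 + s\right)}\right) = 9 - \frac{s}{40} - \frac{-2 + R}{2 \left(-4 + s\right)}$)
$\frac{h{\left(1,\left(-1\right) \left(-1\right) \right)} - 223}{-202 - 274} = \frac{\frac{-1400 - \left(\left(-1\right) \left(-1\right)\right)^{2} - 20 + 364 \left(\left(-1\right) \left(-1\right)\right)}{40 \left(-4 - -1\right)} - 223}{-202 - 274} = \frac{\frac{-1400 - 1^{2} - 20 + 364 \cdot 1}{40 \left(-4 + 1\right)} - 223}{-476} = \left(\frac{-1400 - 1 - 20 + 364}{40 \left(-3\right)} - 223\right) \left(- \frac{1}{476}\right) = \left(\frac{1}{40} \left(- \frac{1}{3}\right) \left(-1400 - 1 - 20 + 364\right) - 223\right) \left(- \frac{1}{476}\right) = \left(\frac{1}{40} \left(- \frac{1}{3}\right) \left(-1057\right) - 223\right) \left(- \frac{1}{476}\right) = \left(\frac{1057}{120} - 223\right) \left(- \frac{1}{476}\right) = \left(- \frac{25703}{120}\right) \left(- \frac{1}{476}\right) = \frac{25703}{57120}$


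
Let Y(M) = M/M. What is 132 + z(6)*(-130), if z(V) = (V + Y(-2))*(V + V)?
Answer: -10788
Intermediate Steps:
Y(M) = 1
z(V) = 2*V*(1 + V) (z(V) = (V + 1)*(V + V) = (1 + V)*(2*V) = 2*V*(1 + V))
132 + z(6)*(-130) = 132 + (2*6*(1 + 6))*(-130) = 132 + (2*6*7)*(-130) = 132 + 84*(-130) = 132 - 10920 = -10788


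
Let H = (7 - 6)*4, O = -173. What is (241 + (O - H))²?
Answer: 4096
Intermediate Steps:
H = 4 (H = 1*4 = 4)
(241 + (O - H))² = (241 + (-173 - 1*4))² = (241 + (-173 - 4))² = (241 - 177)² = 64² = 4096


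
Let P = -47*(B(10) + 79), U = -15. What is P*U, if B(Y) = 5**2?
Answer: 73320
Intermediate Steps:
B(Y) = 25
P = -4888 (P = -47*(25 + 79) = -47*104 = -4888)
P*U = -4888*(-15) = 73320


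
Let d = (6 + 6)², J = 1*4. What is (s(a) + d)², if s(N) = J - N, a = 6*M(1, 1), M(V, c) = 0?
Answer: 21904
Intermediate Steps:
J = 4
d = 144 (d = 12² = 144)
a = 0 (a = 6*0 = 0)
s(N) = 4 - N
(s(a) + d)² = ((4 - 1*0) + 144)² = ((4 + 0) + 144)² = (4 + 144)² = 148² = 21904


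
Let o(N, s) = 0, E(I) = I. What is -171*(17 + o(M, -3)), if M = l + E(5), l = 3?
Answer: -2907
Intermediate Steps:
M = 8 (M = 3 + 5 = 8)
-171*(17 + o(M, -3)) = -171*(17 + 0) = -171*17 = -9*323 = -2907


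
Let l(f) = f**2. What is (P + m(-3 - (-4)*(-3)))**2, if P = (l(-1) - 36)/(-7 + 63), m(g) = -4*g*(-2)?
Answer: 931225/64 ≈ 14550.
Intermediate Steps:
m(g) = 8*g
P = -5/8 (P = ((-1)**2 - 36)/(-7 + 63) = (1 - 36)/56 = -35*1/56 = -5/8 ≈ -0.62500)
(P + m(-3 - (-4)*(-3)))**2 = (-5/8 + 8*(-3 - (-4)*(-3)))**2 = (-5/8 + 8*(-3 - 1*12))**2 = (-5/8 + 8*(-3 - 12))**2 = (-5/8 + 8*(-15))**2 = (-5/8 - 120)**2 = (-965/8)**2 = 931225/64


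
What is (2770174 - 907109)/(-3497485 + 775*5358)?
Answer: 372613/130993 ≈ 2.8445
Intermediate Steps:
(2770174 - 907109)/(-3497485 + 775*5358) = 1863065/(-3497485 + 4152450) = 1863065/654965 = 1863065*(1/654965) = 372613/130993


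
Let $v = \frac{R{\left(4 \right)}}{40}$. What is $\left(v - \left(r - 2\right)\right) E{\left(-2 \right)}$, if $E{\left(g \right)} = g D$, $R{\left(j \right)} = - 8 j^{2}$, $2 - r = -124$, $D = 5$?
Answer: $1272$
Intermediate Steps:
$r = 126$ ($r = 2 - -124 = 2 + 124 = 126$)
$v = - \frac{16}{5}$ ($v = \frac{\left(-8\right) 4^{2}}{40} = \left(-8\right) 16 \cdot \frac{1}{40} = \left(-128\right) \frac{1}{40} = - \frac{16}{5} \approx -3.2$)
$E{\left(g \right)} = 5 g$ ($E{\left(g \right)} = g 5 = 5 g$)
$\left(v - \left(r - 2\right)\right) E{\left(-2 \right)} = \left(- \frac{16}{5} - \left(126 - 2\right)\right) 5 \left(-2\right) = \left(- \frac{16}{5} - 124\right) \left(-10\right) = \left(- \frac{636}{5}\right) \left(-10\right) = 1272$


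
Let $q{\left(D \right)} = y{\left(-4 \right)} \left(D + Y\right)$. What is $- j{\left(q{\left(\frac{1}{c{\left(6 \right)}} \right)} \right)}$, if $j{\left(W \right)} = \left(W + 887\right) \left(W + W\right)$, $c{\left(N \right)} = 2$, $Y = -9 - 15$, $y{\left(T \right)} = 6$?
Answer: $210372$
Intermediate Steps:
$Y = -24$
$q{\left(D \right)} = -144 + 6 D$ ($q{\left(D \right)} = 6 \left(D - 24\right) = 6 \left(-24 + D\right) = -144 + 6 D$)
$j{\left(W \right)} = 2 W \left(887 + W\right)$ ($j{\left(W \right)} = \left(887 + W\right) 2 W = 2 W \left(887 + W\right)$)
$- j{\left(q{\left(\frac{1}{c{\left(6 \right)}} \right)} \right)} = - 2 \left(-144 + \frac{6}{2}\right) \left(887 - \left(144 - \frac{6}{2}\right)\right) = - 2 \left(-144 + 6 \cdot \frac{1}{2}\right) \left(887 + \left(-144 + 6 \cdot \frac{1}{2}\right)\right) = - 2 \left(-144 + 3\right) \left(887 + \left(-144 + 3\right)\right) = - 2 \left(-141\right) \left(887 - 141\right) = - 2 \left(-141\right) 746 = \left(-1\right) \left(-210372\right) = 210372$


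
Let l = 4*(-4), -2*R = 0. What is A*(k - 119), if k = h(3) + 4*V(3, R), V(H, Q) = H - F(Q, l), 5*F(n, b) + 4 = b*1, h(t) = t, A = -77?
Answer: 6776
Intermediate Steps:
R = 0 (R = -½*0 = 0)
l = -16
F(n, b) = -⅘ + b/5 (F(n, b) = -⅘ + (b*1)/5 = -⅘ + b/5)
V(H, Q) = 4 + H (V(H, Q) = H - (-⅘ + (⅕)*(-16)) = H - (-⅘ - 16/5) = H - 1*(-4) = H + 4 = 4 + H)
k = 31 (k = 3 + 4*(4 + 3) = 3 + 4*7 = 3 + 28 = 31)
A*(k - 119) = -77*(31 - 119) = -77*(-88) = 6776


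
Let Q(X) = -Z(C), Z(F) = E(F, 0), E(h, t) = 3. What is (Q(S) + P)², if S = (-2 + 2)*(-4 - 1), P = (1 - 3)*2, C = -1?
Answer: 49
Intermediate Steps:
P = -4 (P = -2*2 = -4)
S = 0 (S = 0*(-5) = 0)
Z(F) = 3
Q(X) = -3 (Q(X) = -1*3 = -3)
(Q(S) + P)² = (-3 - 4)² = (-7)² = 49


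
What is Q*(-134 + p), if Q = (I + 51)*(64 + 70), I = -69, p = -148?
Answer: 680184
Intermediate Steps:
Q = -2412 (Q = (-69 + 51)*(64 + 70) = -18*134 = -2412)
Q*(-134 + p) = -2412*(-134 - 148) = -2412*(-282) = 680184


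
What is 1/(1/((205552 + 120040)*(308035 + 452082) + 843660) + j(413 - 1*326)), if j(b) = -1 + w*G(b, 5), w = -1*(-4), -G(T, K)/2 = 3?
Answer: -247488857924/6187221448099 ≈ -0.040000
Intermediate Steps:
G(T, K) = -6 (G(T, K) = -2*3 = -6)
w = 4
j(b) = -25 (j(b) = -1 + 4*(-6) = -1 - 24 = -25)
1/(1/((205552 + 120040)*(308035 + 452082) + 843660) + j(413 - 1*326)) = 1/(1/((205552 + 120040)*(308035 + 452082) + 843660) - 25) = 1/(1/(325592*760117 + 843660) - 25) = 1/(1/(247488014264 + 843660) - 25) = 1/(1/247488857924 - 25) = 1/(-6187221448099/247488857924) = -247488857924/6187221448099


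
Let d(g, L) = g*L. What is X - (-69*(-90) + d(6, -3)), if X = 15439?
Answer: 9247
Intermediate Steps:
d(g, L) = L*g
X - (-69*(-90) + d(6, -3)) = 15439 - (-69*(-90) - 3*6) = 15439 - (6210 - 18) = 15439 - 1*6192 = 15439 - 6192 = 9247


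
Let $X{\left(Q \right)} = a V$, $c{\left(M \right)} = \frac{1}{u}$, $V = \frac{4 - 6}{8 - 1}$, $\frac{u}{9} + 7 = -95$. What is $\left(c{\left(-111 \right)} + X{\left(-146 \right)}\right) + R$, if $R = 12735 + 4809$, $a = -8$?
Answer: $\frac{112752425}{6426} \approx 17546.0$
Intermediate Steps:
$u = -918$ ($u = -63 + 9 \left(-95\right) = -63 - 855 = -918$)
$R = 17544$
$V = - \frac{2}{7} \approx -0.28571$
$c{\left(M \right)} = - \frac{1}{918}$ ($c{\left(M \right)} = \frac{1}{-918} = - \frac{1}{918}$)
$X{\left(Q \right)} = \frac{16}{7}$ ($X{\left(Q \right)} = \left(-8\right) \left(- \frac{2}{7}\right) = \frac{16}{7}$)
$\left(c{\left(-111 \right)} + X{\left(-146 \right)}\right) + R = \left(- \frac{1}{918} + \frac{16}{7}\right) + 17544 = \frac{14681}{6426} + 17544 = \frac{112752425}{6426}$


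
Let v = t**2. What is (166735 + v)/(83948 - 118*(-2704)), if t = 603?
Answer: 132586/100755 ≈ 1.3159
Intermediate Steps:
v = 363609 (v = 603**2 = 363609)
(166735 + v)/(83948 - 118*(-2704)) = (166735 + 363609)/(83948 - 118*(-2704)) = 530344/(83948 + 319072) = 530344/403020 = 530344*(1/403020) = 132586/100755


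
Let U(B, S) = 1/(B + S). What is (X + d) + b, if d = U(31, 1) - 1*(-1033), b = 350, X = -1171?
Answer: 6785/32 ≈ 212.03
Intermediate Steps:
d = 33057/32 (d = 1/(31 + 1) - 1*(-1033) = 1/32 + 1033 = 33057/32 ≈ 1033.0)
(X + d) + b = (-1171 + 33057/32) + 350 = -4415/32 + 350 = 6785/32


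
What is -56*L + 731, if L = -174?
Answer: 10475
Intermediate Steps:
-56*L + 731 = -56*(-174) + 731 = 9744 + 731 = 10475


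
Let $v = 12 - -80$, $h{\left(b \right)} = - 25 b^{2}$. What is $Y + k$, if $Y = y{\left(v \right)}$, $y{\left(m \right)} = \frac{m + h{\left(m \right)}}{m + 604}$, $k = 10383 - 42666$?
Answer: $- \frac{5670119}{174} \approx -32587.0$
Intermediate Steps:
$k = -32283$ ($k = 10383 - 42666 = -32283$)
$v = 92$ ($v = 12 + 80 = 92$)
$y{\left(m \right)} = \frac{m - 25 m^{2}}{604 + m}$ ($y{\left(m \right)} = \frac{m - 25 m^{2}}{m + 604} = \frac{m - 25 m^{2}}{604 + m}$)
$Y = - \frac{52877}{174}$ ($Y = \frac{92 \left(1 - 2300\right)}{604 + 92} = \frac{92 \left(1 - 2300\right)}{696} = 92 \cdot \frac{1}{696} \left(-2299\right) = - \frac{52877}{174} \approx -303.89$)
$Y + k = - \frac{52877}{174} - 32283 = - \frac{5670119}{174}$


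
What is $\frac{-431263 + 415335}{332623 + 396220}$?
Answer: $- \frac{15928}{728843} \approx -0.021854$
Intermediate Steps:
$\frac{-431263 + 415335}{332623 + 396220} = - \frac{15928}{728843}$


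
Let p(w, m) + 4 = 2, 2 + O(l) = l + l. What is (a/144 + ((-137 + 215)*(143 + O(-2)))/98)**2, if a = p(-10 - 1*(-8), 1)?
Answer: 147953314609/12446784 ≈ 11887.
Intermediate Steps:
O(l) = -2 + 2*l (O(l) = -2 + (l + l) = -2 + 2*l)
p(w, m) = -2 (p(w, m) = -4 + 2 = -2)
a = -2
(a/144 + ((-137 + 215)*(143 + O(-2)))/98)**2 = (-2/144 + ((-137 + 215)*(143 + (-2 + 2*(-2))))/98)**2 = (-2*1/144 + (78*(143 + (-2 - 4)))*(1/98))**2 = (-1/72 + (78*(143 - 6))*(1/98))**2 = (-1/72 + (78*137)*(1/98))**2 = (-1/72 + 10686*(1/98))**2 = (-1/72 + 5343/49)**2 = (384647/3528)**2 = 147953314609/12446784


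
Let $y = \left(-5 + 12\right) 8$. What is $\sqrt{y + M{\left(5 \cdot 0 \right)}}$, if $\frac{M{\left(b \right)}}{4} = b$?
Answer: $2 \sqrt{14} \approx 7.4833$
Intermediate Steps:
$y = 56$ ($y = 7 \cdot 8 = 56$)
$M{\left(b \right)} = 4 b$
$\sqrt{y + M{\left(5 \cdot 0 \right)}} = \sqrt{56 + 4 \cdot 5 \cdot 0} = \sqrt{56 + 4 \cdot 0} = \sqrt{56 + 0} = \sqrt{56} = 2 \sqrt{14}$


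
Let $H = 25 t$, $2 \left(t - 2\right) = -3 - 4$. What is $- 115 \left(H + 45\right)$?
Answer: $- \frac{1725}{2} \approx -862.5$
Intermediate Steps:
$t = - \frac{3}{2}$ ($t = 2 + \frac{-3 - 4}{2} = 2 + \frac{1}{2} \left(-7\right) = 2 - \frac{7}{2} = - \frac{3}{2} \approx -1.5$)
$H = - \frac{75}{2}$ ($H = 25 \left(- \frac{3}{2}\right) = - \frac{75}{2} \approx -37.5$)
$- 115 \left(H + 45\right) = - 115 \left(- \frac{75}{2} + 45\right) = \left(-115\right) \frac{15}{2} = - \frac{1725}{2}$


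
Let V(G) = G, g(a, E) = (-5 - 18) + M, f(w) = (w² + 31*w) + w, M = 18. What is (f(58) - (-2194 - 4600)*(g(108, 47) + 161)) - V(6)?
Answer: 1065078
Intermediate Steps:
f(w) = w² + 32*w
g(a, E) = -5 (g(a, E) = (-5 - 18) + 18 = -23 + 18 = -5)
(f(58) - (-2194 - 4600)*(g(108, 47) + 161)) - V(6) = (58*(32 + 58) - (-2194 - 4600)*(-5 + 161)) - 1*6 = (58*90 - (-6794)*156) - 6 = (5220 - 1*(-1059864)) - 6 = (5220 + 1059864) - 6 = 1065084 - 6 = 1065078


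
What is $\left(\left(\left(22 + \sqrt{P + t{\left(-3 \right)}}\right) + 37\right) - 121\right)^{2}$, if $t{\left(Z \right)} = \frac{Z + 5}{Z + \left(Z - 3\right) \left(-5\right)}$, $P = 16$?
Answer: $\frac{\left(558 - \sqrt{1302}\right)^{2}}{81} \approx 3362.9$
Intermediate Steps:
$t{\left(Z \right)} = \frac{5 + Z}{15 - 4 Z}$ ($t{\left(Z \right)} = \frac{5 + Z}{Z + \left(-3 + Z\right) \left(-5\right)} = \frac{5 + Z}{Z - \left(-15 + 5 Z\right)} = \frac{5 + Z}{15 - 4 Z}$)
$\left(\left(\left(22 + \sqrt{P + t{\left(-3 \right)}}\right) + 37\right) - 121\right)^{2} = \left(\left(\left(22 + \sqrt{16 + \frac{-5 - -3}{-15 + 4 \left(-3\right)}}\right) + 37\right) - 121\right)^{2} = \left(\left(\left(22 + \sqrt{16 + \frac{-5 + 3}{-15 - 12}}\right) + 37\right) - 121\right)^{2} = \left(\left(\left(22 + \sqrt{16 + \frac{1}{-27} \left(-2\right)}\right) + 37\right) - 121\right)^{2} = \left(\left(\left(22 + \sqrt{16 - - \frac{2}{27}}\right) + 37\right) - 121\right)^{2} = \left(\left(\left(22 + \sqrt{16 + \frac{2}{27}}\right) + 37\right) - 121\right)^{2} = \left(\left(\left(22 + \sqrt{\frac{434}{27}}\right) + 37\right) - 121\right)^{2} = \left(\left(\left(22 + \frac{\sqrt{1302}}{9}\right) + 37\right) - 121\right)^{2} = \left(\left(59 + \frac{\sqrt{1302}}{9}\right) - 121\right)^{2} = \left(-62 + \frac{\sqrt{1302}}{9}\right)^{2}$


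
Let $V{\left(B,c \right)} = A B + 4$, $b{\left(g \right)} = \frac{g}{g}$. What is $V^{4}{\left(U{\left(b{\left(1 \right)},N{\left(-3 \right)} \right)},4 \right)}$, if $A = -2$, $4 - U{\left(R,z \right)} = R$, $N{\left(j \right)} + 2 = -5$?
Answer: $16$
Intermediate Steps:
$N{\left(j \right)} = -7$ ($N{\left(j \right)} = -2 - 5 = -7$)
$b{\left(g \right)} = 1$
$U{\left(R,z \right)} = 4 - R$
$V{\left(B,c \right)} = 4 - 2 B$ ($V{\left(B,c \right)} = - 2 B + 4 = 4 - 2 B$)
$V^{4}{\left(U{\left(b{\left(1 \right)},N{\left(-3 \right)} \right)},4 \right)} = \left(4 - 2 \left(4 - 1\right)\right)^{4} = \left(4 - 6\right)^{4} = \left(-2\right)^{4} = 16$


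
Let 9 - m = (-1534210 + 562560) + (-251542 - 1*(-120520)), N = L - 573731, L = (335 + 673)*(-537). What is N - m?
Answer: -2217708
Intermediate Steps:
L = -541296 (L = 1008*(-537) = -541296)
N = -1115027 (N = -541296 - 573731 = -1115027)
m = 1102681 (m = 9 - ((-1534210 + 562560) + (-251542 - 1*(-120520))) = 9 - (-971650 + (-251542 + 120520)) = 9 - (-971650 - 131022) = 9 - 1*(-1102672) = 9 + 1102672 = 1102681)
N - m = -1115027 - 1*1102681 = -1115027 - 1102681 = -2217708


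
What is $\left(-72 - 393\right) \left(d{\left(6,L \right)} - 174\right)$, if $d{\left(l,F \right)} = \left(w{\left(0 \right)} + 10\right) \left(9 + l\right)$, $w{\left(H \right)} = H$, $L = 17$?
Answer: $11160$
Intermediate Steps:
$d{\left(l,F \right)} = 90 + 10 l$ ($d{\left(l,F \right)} = \left(0 + 10\right) \left(9 + l\right) = 10 \left(9 + l\right) = 90 + 10 l$)
$\left(-72 - 393\right) \left(d{\left(6,L \right)} - 174\right) = \left(-72 - 393\right) \left(\left(90 + 10 \cdot 6\right) - 174\right) = - 465 \left(\left(90 + 60\right) - 174\right) = - 465 \left(150 - 174\right) = \left(-465\right) \left(-24\right) = 11160$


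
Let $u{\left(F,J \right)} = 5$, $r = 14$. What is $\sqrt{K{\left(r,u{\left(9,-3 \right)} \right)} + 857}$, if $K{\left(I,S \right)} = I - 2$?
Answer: $\sqrt{869} \approx 29.479$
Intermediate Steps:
$K{\left(I,S \right)} = -2 + I$ ($K{\left(I,S \right)} = I - 2 = -2 + I$)
$\sqrt{K{\left(r,u{\left(9,-3 \right)} \right)} + 857} = \sqrt{\left(-2 + 14\right) + 857} = \sqrt{12 + 857} = \sqrt{869}$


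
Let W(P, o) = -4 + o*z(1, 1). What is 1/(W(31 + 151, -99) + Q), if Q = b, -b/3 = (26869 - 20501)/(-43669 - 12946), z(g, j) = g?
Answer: -56615/5812241 ≈ -0.0097407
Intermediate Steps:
b = 19104/56615 (b = -3*(26869 - 20501)/(-43669 - 12946) = -19104/(-56615) = -19104*(-1)/56615 = -3*(-6368/56615) = 19104/56615 ≈ 0.33744)
W(P, o) = -4 + o (W(P, o) = -4 + o*1 = -4 + o)
Q = 19104/56615 ≈ 0.33744
1/(W(31 + 151, -99) + Q) = 1/((-4 - 99) + 19104/56615) = 1/(-103 + 19104/56615) = 1/(-5812241/56615) = -56615/5812241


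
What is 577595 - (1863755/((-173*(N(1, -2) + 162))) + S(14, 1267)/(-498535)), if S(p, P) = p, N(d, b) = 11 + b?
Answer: 8519393145436562/14748160905 ≈ 5.7766e+5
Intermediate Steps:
577595 - (1863755/((-173*(N(1, -2) + 162))) + S(14, 1267)/(-498535)) = 577595 - (1863755/((-173*((11 - 2) + 162))) + 14/(-498535)) = 577595 - (1863755/((-173*(9 + 162))) + 14*(-1/498535)) = 577595 - (1863755/((-173*171)) - 14/498535) = 577595 - (1863755/(-29583) - 14/498535) = 577595 - (1863755*(-1/29583) - 14/498535) = 577595 - (-1863755/29583 - 14/498535) = 577595 - 1*(-929147513087/14748160905) = 577595 + 929147513087/14748160905 = 8519393145436562/14748160905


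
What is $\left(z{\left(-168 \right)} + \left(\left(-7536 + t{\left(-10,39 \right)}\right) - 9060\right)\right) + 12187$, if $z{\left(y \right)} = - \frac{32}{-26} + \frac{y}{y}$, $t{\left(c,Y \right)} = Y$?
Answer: $- \frac{56781}{13} \approx -4367.8$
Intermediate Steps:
$z{\left(y \right)} = \frac{29}{13}$ ($z{\left(y \right)} = \left(-32\right) \left(- \frac{1}{26}\right) + 1 = \frac{16}{13} + 1 = \frac{29}{13}$)
$\left(z{\left(-168 \right)} + \left(\left(-7536 + t{\left(-10,39 \right)}\right) - 9060\right)\right) + 12187 = \left(\frac{29}{13} + \left(\left(-7536 + 39\right) - 9060\right)\right) + 12187 = \left(\frac{29}{13} - 16557\right) + 12187 = - \frac{215212}{13} + 12187 = - \frac{56781}{13}$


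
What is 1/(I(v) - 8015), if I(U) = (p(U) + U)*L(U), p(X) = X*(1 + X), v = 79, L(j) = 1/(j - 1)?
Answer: -26/206257 ≈ -0.00012606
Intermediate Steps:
L(j) = 1/(-1 + j)
I(U) = (U + U*(1 + U))/(-1 + U) (I(U) = (U*(1 + U) + U)/(-1 + U) = (U + U*(1 + U))/(-1 + U))
1/(I(v) - 8015) = 1/(79*(2 + 79)/(-1 + 79) - 8015) = 1/(79*81/78 - 8015) = 1/(79*(1/78)*81 - 8015) = 1/(2133/26 - 8015) = 1/(-206257/26) = -26/206257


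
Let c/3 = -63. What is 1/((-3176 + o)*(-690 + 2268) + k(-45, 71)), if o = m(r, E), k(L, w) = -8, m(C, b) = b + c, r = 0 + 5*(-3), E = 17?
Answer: -1/5283152 ≈ -1.8928e-7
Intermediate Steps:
c = -189 (c = 3*(-63) = -189)
r = -15 (r = 0 - 15 = -15)
m(C, b) = -189 + b (m(C, b) = b - 189 = -189 + b)
o = -172 (o = -189 + 17 = -172)
1/((-3176 + o)*(-690 + 2268) + k(-45, 71)) = 1/((-3176 - 172)*(-690 + 2268) - 8) = 1/(-3348*1578 - 8) = 1/(-5283144 - 8) = 1/(-5283152) = -1/5283152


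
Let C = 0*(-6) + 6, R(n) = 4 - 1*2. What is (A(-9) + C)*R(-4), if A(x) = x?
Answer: -6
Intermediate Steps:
R(n) = 2 (R(n) = 4 - 2 = 2)
C = 6 (C = 0 + 6 = 6)
(A(-9) + C)*R(-4) = (-9 + 6)*2 = -3*2 = -6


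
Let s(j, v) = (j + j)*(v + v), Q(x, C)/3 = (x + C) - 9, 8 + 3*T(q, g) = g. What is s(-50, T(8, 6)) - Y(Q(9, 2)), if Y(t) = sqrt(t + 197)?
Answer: 400/3 - sqrt(203) ≈ 119.09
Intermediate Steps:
T(q, g) = -8/3 + g/3
Q(x, C) = -27 + 3*C + 3*x (Q(x, C) = 3*((x + C) - 9) = 3*((C + x) - 9) = 3*(-9 + C + x) = -27 + 3*C + 3*x)
s(j, v) = 4*j*v (s(j, v) = (2*j)*(2*v) = 4*j*v)
Y(t) = sqrt(197 + t)
s(-50, T(8, 6)) - Y(Q(9, 2)) = 4*(-50)*(-8/3 + (1/3)*6) - sqrt(197 + (-27 + 3*2 + 3*9)) = 4*(-50)*(-8/3 + 2) - sqrt(197 + (-27 + 6 + 27)) = 4*(-50)*(-2/3) - sqrt(197 + 6) = 400/3 - sqrt(203)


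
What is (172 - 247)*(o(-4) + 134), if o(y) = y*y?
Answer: -11250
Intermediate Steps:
o(y) = y²
(172 - 247)*(o(-4) + 134) = (172 - 247)*((-4)² + 134) = -75*(16 + 134) = -75*150 = -11250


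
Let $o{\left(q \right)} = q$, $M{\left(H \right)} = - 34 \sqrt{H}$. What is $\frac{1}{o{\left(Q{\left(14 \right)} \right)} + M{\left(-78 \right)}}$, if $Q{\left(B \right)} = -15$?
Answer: $\frac{i}{- 15 i + 34 \sqrt{78}} \approx -0.00016594 + 0.0033219 i$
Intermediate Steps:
$\frac{1}{o{\left(Q{\left(14 \right)} \right)} + M{\left(-78 \right)}} = \frac{1}{-15 - 34 \sqrt{-78}} = \frac{1}{-15 - 34 i \sqrt{78}}$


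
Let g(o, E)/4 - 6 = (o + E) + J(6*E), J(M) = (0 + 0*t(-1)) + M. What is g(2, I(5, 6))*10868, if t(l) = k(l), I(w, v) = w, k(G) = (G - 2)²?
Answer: 1869296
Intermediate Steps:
k(G) = (-2 + G)²
t(l) = (-2 + l)²
J(M) = M (J(M) = (0 + 0*(-2 - 1)²) + M = (0 + 0*(-3)²) + M = (0 + 0*9) + M = (0 + 0) + M = 0 + M = M)
g(o, E) = 24 + 4*o + 28*E (g(o, E) = 24 + 4*((o + E) + 6*E) = 24 + 4*((E + o) + 6*E) = 24 + 4*(o + 7*E) = 24 + (4*o + 28*E) = 24 + 4*o + 28*E)
g(2, I(5, 6))*10868 = (24 + 4*2 + 28*5)*10868 = (24 + 8 + 140)*10868 = 172*10868 = 1869296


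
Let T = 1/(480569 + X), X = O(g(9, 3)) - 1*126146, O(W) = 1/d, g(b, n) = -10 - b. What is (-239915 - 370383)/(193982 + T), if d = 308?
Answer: -33310762105465/10587759184589 ≈ -3.1462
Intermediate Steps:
O(W) = 1/308
X = -38852967/308 (X = 1/308 - 1*126146 = 1/308 - 126146 = -38852967/308 ≈ -1.2615e+5)
T = 308/109162285 (T = 1/(480569 - 38852967/308) = 1/(109162285/308) = 308/109162285 ≈ 2.8215e-6)
(-239915 - 370383)/(193982 + T) = (-239915 - 370383)/(193982 + 308/109162285) = -610298/21175518369178/109162285 = -610298*109162285/21175518369178 = -33310762105465/10587759184589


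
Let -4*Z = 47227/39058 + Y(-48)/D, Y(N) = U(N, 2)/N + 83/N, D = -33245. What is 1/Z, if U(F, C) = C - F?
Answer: -124654388160/37684076117 ≈ -3.3079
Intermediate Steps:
Y(N) = 83/N + (2 - N)/N (Y(N) = (2 - N)/N + 83/N = 83/N + (2 - N)/N)
Z = -37684076117/124654388160 (Z = -(47227/39058 + ((85 - 1*(-48))/(-48))/(-33245))/4 = -(47227*(1/39058) - (85 + 48)/48*(-1/33245))/4 = -(47227/39058 - 1/48*133*(-1/33245))/4 = -(47227/39058 - 133/48*(-1/33245))/4 = -(47227/39058 + 133/1595760)/4 = -¼*37684076117/31163597040 = -37684076117/124654388160 ≈ -0.30231)
1/Z = 1/(-37684076117/124654388160) = -124654388160/37684076117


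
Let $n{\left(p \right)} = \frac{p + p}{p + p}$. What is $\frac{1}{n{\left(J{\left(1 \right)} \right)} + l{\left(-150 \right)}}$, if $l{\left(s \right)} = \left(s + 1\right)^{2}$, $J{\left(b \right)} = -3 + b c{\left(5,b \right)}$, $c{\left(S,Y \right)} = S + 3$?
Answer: $\frac{1}{22202} \approx 4.5041 \cdot 10^{-5}$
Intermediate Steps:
$c{\left(S,Y \right)} = 3 + S$
$J{\left(b \right)} = -3 + 8 b$ ($J{\left(b \right)} = -3 + b \left(3 + 5\right) = -3 + b 8 = -3 + 8 b$)
$l{\left(s \right)} = \left(1 + s\right)^{2}$
$n{\left(p \right)} = 1$ ($n{\left(p \right)} = \frac{2 p}{2 p} = 2 p \frac{1}{2 p} = 1$)
$\frac{1}{n{\left(J{\left(1 \right)} \right)} + l{\left(-150 \right)}} = \frac{1}{1 + \left(1 - 150\right)^{2}} = \frac{1}{1 + \left(-149\right)^{2}} = \frac{1}{1 + 22201} = \frac{1}{22202}$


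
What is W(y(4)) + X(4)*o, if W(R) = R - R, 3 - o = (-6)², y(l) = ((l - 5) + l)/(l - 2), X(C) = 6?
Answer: -198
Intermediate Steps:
y(l) = (-5 + 2*l)/(-2 + l) (y(l) = ((-5 + l) + l)/(-2 + l) = (-5 + 2*l)/(-2 + l))
o = -33 (o = 3 - 1*(-6)² = 3 - 1*36 = 3 - 36 = -33)
W(R) = 0
W(y(4)) + X(4)*o = 0 + 6*(-33) = 0 - 198 = -198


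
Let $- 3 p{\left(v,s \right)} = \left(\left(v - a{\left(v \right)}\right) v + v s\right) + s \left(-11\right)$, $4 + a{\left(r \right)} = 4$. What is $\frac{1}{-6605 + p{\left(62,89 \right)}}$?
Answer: $- \frac{3}{28198} \approx -0.00010639$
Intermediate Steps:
$a{\left(r \right)} = 0$ ($a{\left(r \right)} = -4 + 4 = 0$)
$p{\left(v,s \right)} = - \frac{v^{2}}{3} + \frac{11 s}{3} - \frac{s v}{3}$ ($p{\left(v,s \right)} = - \frac{\left(\left(v - 0\right) v + v s\right) + s \left(-11\right)}{3} = - \frac{\left(\left(v + 0\right) v + s v\right) - 11 s}{3} = - \frac{\left(v v + s v\right) - 11 s}{3} = - \frac{\left(v^{2} + s v\right) - 11 s}{3} = - \frac{v^{2} - 11 s + s v}{3} = - \frac{v^{2}}{3} + \frac{11 s}{3} - \frac{s v}{3}$)
$\frac{1}{-6605 + p{\left(62,89 \right)}} = \frac{1}{-6605 - \left(- \frac{979}{3} + \frac{3844}{3} + \frac{5518}{3}\right)} = \frac{1}{-6605 - \frac{8383}{3}} = \frac{1}{- \frac{28198}{3}} = - \frac{3}{28198}$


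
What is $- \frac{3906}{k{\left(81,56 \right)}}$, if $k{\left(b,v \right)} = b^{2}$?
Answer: $- \frac{434}{729} \approx -0.59534$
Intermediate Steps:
$- \frac{3906}{k{\left(81,56 \right)}} = - \frac{3906}{81^{2}} = - \frac{3906}{6561} = \left(-3906\right) \frac{1}{6561} = - \frac{434}{729}$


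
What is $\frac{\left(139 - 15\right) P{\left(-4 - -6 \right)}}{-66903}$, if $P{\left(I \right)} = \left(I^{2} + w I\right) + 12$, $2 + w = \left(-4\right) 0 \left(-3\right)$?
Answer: $- \frac{496}{22301} \approx -0.022241$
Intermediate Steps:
$w = -2$ ($w = -2 + \left(-4\right) 0 \left(-3\right) = -2 + 0 \left(-3\right) = -2 + 0 = -2$)
$P{\left(I \right)} = 12 + I^{2} - 2 I$ ($P{\left(I \right)} = \left(I^{2} - 2 I\right) + 12 = 12 + I^{2} - 2 I$)
$\frac{\left(139 - 15\right) P{\left(-4 - -6 \right)}}{-66903} = \frac{\left(139 - 15\right) \left(12 + \left(-4 - -6\right)^{2} - 2 \left(-4 - -6\right)\right)}{-66903} = 124 \left(12 + \left(-4 + 6\right)^{2} - 2 \left(-4 + 6\right)\right) \left(- \frac{1}{66903}\right) = 124 \left(12 + 2^{2} - 4\right) \left(- \frac{1}{66903}\right) = 124 \left(12 + 4 - 4\right) \left(- \frac{1}{66903}\right) = 124 \cdot 12 \left(- \frac{1}{66903}\right) = 1488 \left(- \frac{1}{66903}\right) = - \frac{496}{22301}$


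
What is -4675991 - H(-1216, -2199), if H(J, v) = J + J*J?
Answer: -6153431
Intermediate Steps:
H(J, v) = J + J**2
-4675991 - H(-1216, -2199) = -4675991 - (-1216)*(1 - 1216) = -4675991 - (-1216)*(-1215) = -4675991 - 1*1477440 = -4675991 - 1477440 = -6153431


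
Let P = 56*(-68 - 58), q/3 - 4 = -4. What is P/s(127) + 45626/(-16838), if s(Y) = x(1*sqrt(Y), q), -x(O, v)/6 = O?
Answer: -22813/8419 + 1176*sqrt(127)/127 ≈ 101.64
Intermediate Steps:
q = 0 (q = 12 + 3*(-4) = 12 - 12 = 0)
x(O, v) = -6*O
s(Y) = -6*sqrt(Y)
P = -7056 (P = 56*(-126) = -7056)
P/s(127) + 45626/(-16838) = -7056*(-sqrt(127)/762) + 45626/(-16838) = -(-1176)*sqrt(127)/127 + 45626*(-1/16838) = 1176*sqrt(127)/127 - 22813/8419 = -22813/8419 + 1176*sqrt(127)/127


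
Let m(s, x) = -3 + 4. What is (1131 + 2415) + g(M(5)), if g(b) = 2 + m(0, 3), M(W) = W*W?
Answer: 3549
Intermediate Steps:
M(W) = W**2
m(s, x) = 1
g(b) = 3 (g(b) = 2 + 1 = 3)
(1131 + 2415) + g(M(5)) = (1131 + 2415) + 3 = 3546 + 3 = 3549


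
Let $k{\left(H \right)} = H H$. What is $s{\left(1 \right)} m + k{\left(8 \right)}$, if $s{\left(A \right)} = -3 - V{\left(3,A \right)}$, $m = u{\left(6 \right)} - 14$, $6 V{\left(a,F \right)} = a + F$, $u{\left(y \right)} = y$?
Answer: $\frac{280}{3} \approx 93.333$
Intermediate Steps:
$V{\left(a,F \right)} = \frac{F}{6} + \frac{a}{6}$ ($V{\left(a,F \right)} = \frac{a + F}{6} = \frac{F + a}{6} = \frac{F}{6} + \frac{a}{6}$)
$m = -8$ ($m = 6 - 14 = -8$)
$s{\left(A \right)} = - \frac{7}{2} - \frac{A}{6}$ ($s{\left(A \right)} = -3 - \left(\frac{A}{6} + \frac{1}{6} \cdot 3\right) = -3 - \left(\frac{A}{6} + \frac{1}{2}\right) = -3 - \left(\frac{1}{2} + \frac{A}{6}\right) = - \frac{7}{2} - \frac{A}{6}$)
$k{\left(H \right)} = H^{2}$
$s{\left(1 \right)} m + k{\left(8 \right)} = \left(- \frac{7}{2} - \frac{1}{6}\right) \left(-8\right) + 8^{2} = \left(- \frac{7}{2} - \frac{1}{6}\right) \left(-8\right) + 64 = \left(- \frac{11}{3}\right) \left(-8\right) + 64 = \frac{88}{3} + 64 = \frac{280}{3}$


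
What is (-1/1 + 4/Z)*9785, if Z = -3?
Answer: -68495/3 ≈ -22832.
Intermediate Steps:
(-1/1 + 4/Z)*9785 = (-1/1 + 4/(-3))*9785 = (-1*1 + 4*(-⅓))*9785 = (-1 - 4/3)*9785 = -7/3*9785 = -68495/3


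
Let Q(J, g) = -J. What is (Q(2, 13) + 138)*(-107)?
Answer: -14552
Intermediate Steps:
(Q(2, 13) + 138)*(-107) = (-1*2 + 138)*(-107) = (-2 + 138)*(-107) = 136*(-107) = -14552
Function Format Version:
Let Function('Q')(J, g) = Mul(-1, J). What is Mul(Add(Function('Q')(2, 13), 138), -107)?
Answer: -14552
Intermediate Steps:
Mul(Add(Function('Q')(2, 13), 138), -107) = Mul(Add(Mul(-1, 2), 138), -107) = Mul(Add(-2, 138), -107) = Mul(136, -107) = -14552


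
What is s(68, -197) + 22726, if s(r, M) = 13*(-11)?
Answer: 22583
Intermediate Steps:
s(r, M) = -143
s(68, -197) + 22726 = -143 + 22726 = 22583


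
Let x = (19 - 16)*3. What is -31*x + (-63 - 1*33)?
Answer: -375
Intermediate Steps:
x = 9 (x = 3*3 = 9)
-31*x + (-63 - 1*33) = -31*9 + (-63 - 1*33) = -279 + (-63 - 33) = -279 - 96 = -375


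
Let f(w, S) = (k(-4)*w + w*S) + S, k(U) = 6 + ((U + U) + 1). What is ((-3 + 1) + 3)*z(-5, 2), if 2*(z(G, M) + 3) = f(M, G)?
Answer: -23/2 ≈ -11.500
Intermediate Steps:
k(U) = 7 + 2*U (k(U) = 6 + (2*U + 1) = 6 + (1 + 2*U) = 7 + 2*U)
f(w, S) = S - w + S*w (f(w, S) = ((7 + 2*(-4))*w + w*S) + S = ((7 - 8)*w + S*w) + S = (-w + S*w) + S = S - w + S*w)
z(G, M) = -3 + G/2 - M/2 + G*M/2 (z(G, M) = -3 + (G - M + G*M)/2 = -3 + (G/2 - M/2 + G*M/2) = -3 + G/2 - M/2 + G*M/2)
((-3 + 1) + 3)*z(-5, 2) = ((-3 + 1) + 3)*(-3 + (½)*(-5) - ½*2 + (½)*(-5)*2) = (-2 + 3)*(-3 - 5/2 - 1 - 5) = 1*(-23/2) = -23/2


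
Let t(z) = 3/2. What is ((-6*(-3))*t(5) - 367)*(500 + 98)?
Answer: -203320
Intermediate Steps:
t(z) = 3/2 (t(z) = 3*(1/2) = 3/2)
((-6*(-3))*t(5) - 367)*(500 + 98) = (-6*(-3)*(3/2) - 367)*(500 + 98) = (18*(3/2) - 367)*598 = (27 - 367)*598 = -340*598 = -203320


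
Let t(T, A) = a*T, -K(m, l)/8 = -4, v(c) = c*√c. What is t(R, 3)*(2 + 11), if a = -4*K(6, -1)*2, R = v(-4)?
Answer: 26624*I ≈ 26624.0*I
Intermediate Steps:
v(c) = c^(3/2)
R = -8*I (R = (-4)^(3/2) = -8*I ≈ -8.0*I)
K(m, l) = 32 (K(m, l) = -8*(-4) = 32)
a = -256 (a = -4*32*2 = -128*2 = -256)
t(T, A) = -256*T
t(R, 3)*(2 + 11) = (-(-2048)*I)*(2 + 11) = (2048*I)*13 = 26624*I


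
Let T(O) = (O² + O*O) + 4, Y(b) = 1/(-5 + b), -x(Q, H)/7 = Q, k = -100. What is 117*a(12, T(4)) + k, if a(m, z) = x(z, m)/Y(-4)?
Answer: 265256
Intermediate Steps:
x(Q, H) = -7*Q
T(O) = 4 + 2*O² (T(O) = (O² + O²) + 4 = 2*O² + 4 = 4 + 2*O²)
a(m, z) = 63*z (a(m, z) = (-7*z)/(1/(-5 - 4)) = (-7*z)/(1/(-9)) = (-7*z)/(-⅑) = -7*z*(-9) = 63*z)
117*a(12, T(4)) + k = 117*(63*(4 + 2*4²)) - 100 = 117*(63*(4 + 2*16)) - 100 = 117*(63*(4 + 32)) - 100 = 117*(63*36) - 100 = 117*2268 - 100 = 265356 - 100 = 265256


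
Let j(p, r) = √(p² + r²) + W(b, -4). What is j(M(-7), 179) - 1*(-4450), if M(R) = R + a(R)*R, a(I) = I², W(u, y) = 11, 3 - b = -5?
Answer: 4461 + 73*√29 ≈ 4854.1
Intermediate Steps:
b = 8 (b = 3 - 1*(-5) = 3 + 5 = 8)
M(R) = R + R³ (M(R) = R + R²*R = R + R³)
j(p, r) = 11 + √(p² + r²) (j(p, r) = √(p² + r²) + 11 = 11 + √(p² + r²))
j(M(-7), 179) - 1*(-4450) = (11 + √((-7 + (-7)³)² + 179²)) - 1*(-4450) = (11 + √((-7 - 343)² + 32041)) + 4450 = (11 + √((-350)² + 32041)) + 4450 = (11 + √(122500 + 32041)) + 4450 = (11 + √154541) + 4450 = (11 + 73*√29) + 4450 = 4461 + 73*√29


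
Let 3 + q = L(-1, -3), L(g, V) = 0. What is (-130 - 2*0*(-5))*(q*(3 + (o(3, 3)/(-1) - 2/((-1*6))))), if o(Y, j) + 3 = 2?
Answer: 1690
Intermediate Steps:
o(Y, j) = -1 (o(Y, j) = -3 + 2 = -1)
q = -3 (q = -3 + 0 = -3)
(-130 - 2*0*(-5))*(q*(3 + (o(3, 3)/(-1) - 2/((-1*6))))) = (-130 - 2*0*(-5))*(-3*(3 + (-1/(-1) - 2/((-1*6))))) = (-130 + 0*(-5))*(-3*(3 + (-1*(-1) - 2/(-6)))) = (-130 + 0)*(-3*(3 + (1 - 2*(-1/6)))) = -(-390)*(3 + (1 + 1/3)) = -(-390)*(3 + 4/3) = -(-390)*13/3 = -130*(-13) = 1690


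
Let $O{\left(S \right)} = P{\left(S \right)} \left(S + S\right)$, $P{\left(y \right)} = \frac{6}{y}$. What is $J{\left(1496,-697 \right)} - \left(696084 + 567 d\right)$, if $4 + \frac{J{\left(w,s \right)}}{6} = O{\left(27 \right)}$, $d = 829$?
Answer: $-1166079$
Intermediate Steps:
$O{\left(S \right)} = 12$ ($O{\left(S \right)} = \frac{6}{S} \left(S + S\right) = \frac{6}{S} 2 S = 12$)
$J{\left(w,s \right)} = 48$ ($J{\left(w,s \right)} = -24 + 6 \cdot 12 = -24 + 72 = 48$)
$J{\left(1496,-697 \right)} - \left(696084 + 567 d\right) = 48 - \left(696084 + 567 \cdot 829\right) = 48 - \left(696084 + 470043\right) = 48 - 1166127 = -1166079$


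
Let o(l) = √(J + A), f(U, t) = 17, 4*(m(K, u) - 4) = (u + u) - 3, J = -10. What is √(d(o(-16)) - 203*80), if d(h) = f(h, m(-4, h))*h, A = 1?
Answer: √(-16240 + 51*I) ≈ 0.2001 + 127.44*I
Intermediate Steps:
m(K, u) = 13/4 + u/2 (m(K, u) = 4 + ((u + u) - 3)/4 = 4 + (2*u - 3)/4 = 4 + (-3 + 2*u)/4 = 4 + (-¾ + u/2) = 13/4 + u/2)
o(l) = 3*I (o(l) = √(-10 + 1) = √(-9) = 3*I)
d(h) = 17*h
√(d(o(-16)) - 203*80) = √(17*(3*I) - 203*80) = √(51*I - 16240) = √(-16240 + 51*I)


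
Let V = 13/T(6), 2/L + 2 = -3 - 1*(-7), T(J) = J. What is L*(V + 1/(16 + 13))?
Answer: 383/174 ≈ 2.2011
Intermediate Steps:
L = 1 (L = 2/(-2 + (-3 - 1*(-7))) = 2/(-2 + (-3 + 7)) = 2/(-2 + 4) = 2/2 = 2*(1/2) = 1)
V = 13/6 ≈ 2.1667
L*(V + 1/(16 + 13)) = 1*(13/6 + 1/(16 + 13)) = 1*(13/6 + 1/29) = 1*(383/174) = 383/174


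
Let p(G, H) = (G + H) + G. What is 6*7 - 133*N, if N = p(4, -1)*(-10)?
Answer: 9352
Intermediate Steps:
p(G, H) = H + 2*G
N = -70 (N = (-1 + 2*4)*(-10) = (-1 + 8)*(-10) = 7*(-10) = -70)
6*7 - 133*N = 6*7 - 133*(-70) = 42 + 9310 = 9352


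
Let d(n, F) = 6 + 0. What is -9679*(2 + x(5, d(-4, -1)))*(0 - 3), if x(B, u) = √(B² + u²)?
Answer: 58074 + 29037*√61 ≈ 2.8486e+5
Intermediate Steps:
d(n, F) = 6
-9679*(2 + x(5, d(-4, -1)))*(0 - 3) = -9679*(2 + √(5² + 6²))*(0 - 3) = -9679*(2 + √(25 + 36))*(-3) = -9679*(2 + √61)*(-3) = -9679*(-6 - 3*√61) = 58074 + 29037*√61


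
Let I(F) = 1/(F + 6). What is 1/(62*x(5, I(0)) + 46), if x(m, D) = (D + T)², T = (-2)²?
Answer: 18/20203 ≈ 0.00089096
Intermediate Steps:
T = 4
I(F) = 1/(6 + F)
x(m, D) = (4 + D)² (x(m, D) = (D + 4)² = (4 + D)²)
1/(62*x(5, I(0)) + 46) = 1/(62*(4 + 1/(6 + 0))² + 46) = 1/(62*(4 + 1/6)² + 46) = 1/(62*(4 + ⅙)² + 46) = 1/(62*(25/6)² + 46) = 1/(62*(625/36) + 46) = 1/(19375/18 + 46) = 1/(20203/18) = 18/20203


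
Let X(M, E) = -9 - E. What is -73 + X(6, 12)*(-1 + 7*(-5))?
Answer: 683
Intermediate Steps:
-73 + X(6, 12)*(-1 + 7*(-5)) = -73 + (-9 - 1*12)*(-1 + 7*(-5)) = -73 + (-9 - 12)*(-1 - 35) = -73 - 21*(-36) = -73 + 756 = 683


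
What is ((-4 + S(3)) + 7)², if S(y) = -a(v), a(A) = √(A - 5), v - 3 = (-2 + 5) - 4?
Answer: (3 - I*√3)² ≈ 6.0 - 10.392*I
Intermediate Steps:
v = 2 (v = 3 + ((-2 + 5) - 4) = 3 + (3 - 4) = 3 - 1 = 2)
a(A) = √(-5 + A)
S(y) = -I*√3 (S(y) = -√(-5 + 2) = -√(-3) = -I*√3)
((-4 + S(3)) + 7)² = ((-4 - I*√3) + 7)² = (3 - I*√3)²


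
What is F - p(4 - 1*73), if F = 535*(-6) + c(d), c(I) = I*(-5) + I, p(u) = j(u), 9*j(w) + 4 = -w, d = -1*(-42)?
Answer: -30467/9 ≈ -3385.2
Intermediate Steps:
d = 42
j(w) = -4/9 - w/9 (j(w) = -4/9 + (-w)/9 = -4/9 - w/9)
p(u) = -4/9 - u/9
c(I) = -4*I (c(I) = -5*I + I = -4*I)
F = -3378 (F = 535*(-6) - 4*42 = -3210 - 168 = -3378)
F - p(4 - 1*73) = -3378 - (-4/9 - (4 - 1*73)/9) = -3378 - (-4/9 - (4 - 73)/9) = -3378 - (-4/9 - 1/9*(-69)) = -3378 - (-4/9 + 23/3) = -3378 - 1*65/9 = -3378 - 65/9 = -30467/9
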